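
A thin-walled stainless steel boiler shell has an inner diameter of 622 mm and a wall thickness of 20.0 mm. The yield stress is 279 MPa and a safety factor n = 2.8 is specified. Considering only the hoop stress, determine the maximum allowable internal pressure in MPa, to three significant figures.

p_allow = 6.41 MPa

σ_allow = 279/2.8 = 99.64 MPa.
σ_h = pD/(2t) → p_allow = 2σ_allow t/D = 2×99.64×20.0/622 = 6.408 MPa.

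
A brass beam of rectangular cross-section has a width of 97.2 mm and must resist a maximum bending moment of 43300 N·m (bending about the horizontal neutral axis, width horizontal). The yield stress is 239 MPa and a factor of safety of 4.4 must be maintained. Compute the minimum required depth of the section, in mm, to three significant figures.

h = 222 mm

σ_allow = 239/4.4 = 54.32 MPa.
For a rectangular section σ = 6M/(bh²), so h² = 6M/(b σ_allow) = 6×4.3300×10^7/(97.2×54.32) = 49210 mm².
h = 221.8 mm.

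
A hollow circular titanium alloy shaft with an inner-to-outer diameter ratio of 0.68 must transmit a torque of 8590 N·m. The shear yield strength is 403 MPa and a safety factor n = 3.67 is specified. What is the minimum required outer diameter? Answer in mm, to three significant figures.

τ_allow = 403/3.67 = 109.8 MPa.
For a hollow shaft τ = 16T/[πd_o³(1−k⁴)] with k = 0.68, so 1−k⁴ = 0.7862.
d_o³ = 16T/[π τ_allow (1−k⁴)] = 16×8590000/(π×109.8×0.7862) = 506800 mm³.
d_o = 79.73 mm.

d_o = 79.7 mm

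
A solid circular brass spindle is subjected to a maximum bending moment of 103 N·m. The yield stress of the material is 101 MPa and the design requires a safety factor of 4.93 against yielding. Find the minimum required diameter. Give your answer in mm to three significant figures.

σ_allow = 101/4.93 = 20.49 MPa.
For a solid circular section σ = 32M/(πd³), so d³ = 32M/(π σ_allow) = 32×103000/(π×20.49) = 51210 mm³.
d = 37.14 mm.

d = 37.1 mm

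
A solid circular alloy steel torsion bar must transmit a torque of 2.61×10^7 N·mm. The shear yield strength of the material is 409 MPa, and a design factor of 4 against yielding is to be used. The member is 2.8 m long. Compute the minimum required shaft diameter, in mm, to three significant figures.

d = 109 mm

Allowable shear stress τ_allow = 409/4 = 102.2 MPa.
For a solid shaft τ = 16T/(πd³), so d³ = 16T/(π τ_allow) = 16×2.6100×10^7/(π×102.2) = 1.300×10^6 mm³.
d = (1.300×10^6)^(1/3) = 109.1 mm.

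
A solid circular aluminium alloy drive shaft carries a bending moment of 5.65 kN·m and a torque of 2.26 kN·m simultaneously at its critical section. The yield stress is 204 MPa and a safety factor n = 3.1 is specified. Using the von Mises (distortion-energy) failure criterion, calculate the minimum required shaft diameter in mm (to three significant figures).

σ_allow = σ_y/n = 204/3.1 = 65.81 MPa.
For a solid shaft σ_b = 32M/(πd³) and τ = 16T/(πd³), so the von Mises stress is σ' = (16/πd³)·√(4M²+3T²).
√(4M²+3T²) = √(4×(5.650×10^6)² + 3×(2.260×10^6)²) = 1.196×10^7 N·mm.
d³ = 16×1.196×10^7/(π×65.81) = 925500 mm³.
d = 97.45 mm.

d = 97.5 mm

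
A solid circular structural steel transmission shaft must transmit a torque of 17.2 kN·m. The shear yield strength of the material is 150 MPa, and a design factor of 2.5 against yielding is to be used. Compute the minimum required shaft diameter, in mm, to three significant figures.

Allowable shear stress τ_allow = 150/2.5 = 60.00 MPa.
For a solid shaft τ = 16T/(πd³), so d³ = 16T/(π τ_allow) = 16×1.7200×10^7/(π×60.00) = 1.460×10^6 mm³.
d = (1.460×10^6)^(1/3) = 113.4 mm.

d = 113 mm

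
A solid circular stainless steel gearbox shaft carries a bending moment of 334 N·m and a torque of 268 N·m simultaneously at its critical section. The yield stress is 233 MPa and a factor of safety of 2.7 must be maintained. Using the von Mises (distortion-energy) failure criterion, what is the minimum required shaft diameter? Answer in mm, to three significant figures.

σ_allow = σ_y/n = 233/2.7 = 86.30 MPa.
For a solid shaft σ_b = 32M/(πd³) and τ = 16T/(πd³), so the von Mises stress is σ' = (16/πd³)·√(4M²+3T²).
√(4M²+3T²) = √(4×(334000)² + 3×(268000)²) = 813400 N·mm.
d³ = 16×813400/(π×86.30) = 48010 mm³.
d = 36.34 mm.

d = 36.3 mm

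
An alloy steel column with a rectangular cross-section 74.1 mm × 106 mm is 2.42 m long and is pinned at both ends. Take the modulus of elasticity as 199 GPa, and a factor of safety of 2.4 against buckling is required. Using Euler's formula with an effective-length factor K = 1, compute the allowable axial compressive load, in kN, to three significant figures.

P_allow = 502 kN

Buckling occurs about the weak axis: I_min = h·b³/12 = 106×74.1³/12 = 3.594×10^6 mm⁴ (b = 74.1 mm is the smaller dimension).
Effective length L_e = KL = 1×2.42 m = 2420 mm.
Euler critical load P_cr = π²EI/L_e² = π²×199000×3.594×10^6/2420² = 1.205×10^6 N.
P_allow = P_cr/n = 1.205×10^6/2.4 = 502200 N.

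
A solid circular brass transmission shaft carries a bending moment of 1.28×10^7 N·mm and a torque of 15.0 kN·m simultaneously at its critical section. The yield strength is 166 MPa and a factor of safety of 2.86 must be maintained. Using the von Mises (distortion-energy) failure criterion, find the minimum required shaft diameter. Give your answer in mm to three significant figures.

σ_allow = σ_y/n = 166/2.86 = 58.04 MPa.
For a solid shaft σ_b = 32M/(πd³) and τ = 16T/(πd³), so the von Mises stress is σ' = (16/πd³)·√(4M²+3T²).
√(4M²+3T²) = √(4×(1.280×10^7)² + 3×(1.500×10^7)²) = 3.647×10^7 N·mm.
d³ = 16×3.647×10^7/(π×58.04) = 3.200×10^6 mm³.
d = 147.4 mm.

d = 147 mm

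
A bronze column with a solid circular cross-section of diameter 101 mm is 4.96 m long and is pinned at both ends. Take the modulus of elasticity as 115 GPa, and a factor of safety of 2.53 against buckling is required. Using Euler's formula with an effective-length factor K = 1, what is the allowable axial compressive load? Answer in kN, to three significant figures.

P_allow = 93.1 kN

I = πd⁴/64 = π×101⁴/64 = 5.108×10^6 mm⁴.
Effective length L_e = KL = 1×4.96 m = 4960 mm.
Euler critical load P_cr = π²EI/L_e² = π²×115000×5.108×10^6/4960² = 235700 N.
P_allow = P_cr/n = 235700/2.53 = 93150 N.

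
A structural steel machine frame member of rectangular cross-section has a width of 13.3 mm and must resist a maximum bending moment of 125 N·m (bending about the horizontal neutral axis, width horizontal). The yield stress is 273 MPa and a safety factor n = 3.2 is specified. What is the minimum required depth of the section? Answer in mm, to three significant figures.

σ_allow = 273/3.2 = 85.31 MPa.
For a rectangular section σ = 6M/(bh²), so h² = 6M/(b σ_allow) = 6×125000/(13.3×85.31) = 661.0 mm².
h = 25.71 mm.

h = 25.7 mm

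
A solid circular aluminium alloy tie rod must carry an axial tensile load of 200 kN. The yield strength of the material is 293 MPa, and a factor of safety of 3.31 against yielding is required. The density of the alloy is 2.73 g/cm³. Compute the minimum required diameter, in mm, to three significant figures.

Allowable stress σ_allow = 293/3.31 = 88.52 MPa.
Required area A = F/σ_allow = 200000/88.52 = 2259 mm².
A = πd²/4 → d = √(4A/π) = 53.64 mm.

d = 53.6 mm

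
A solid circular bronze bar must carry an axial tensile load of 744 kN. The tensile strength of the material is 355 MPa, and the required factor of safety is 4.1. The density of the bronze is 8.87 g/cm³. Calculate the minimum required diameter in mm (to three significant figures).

d = 105 mm

Allowable stress σ_allow = 355/4.1 = 86.59 MPa.
Required area A = F/σ_allow = 744000/86.59 = 8593 mm².
A = πd²/4 → d = √(4A/π) = 104.6 mm.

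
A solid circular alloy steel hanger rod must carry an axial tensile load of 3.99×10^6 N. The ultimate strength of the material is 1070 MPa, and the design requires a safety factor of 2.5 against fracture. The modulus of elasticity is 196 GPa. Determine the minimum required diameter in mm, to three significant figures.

d = 109 mm

Allowable stress σ_allow = 1070/2.5 = 428.0 MPa.
Required area A = F/σ_allow = 3990000/428.0 = 9322 mm².
A = πd²/4 → d = √(4A/π) = 108.9 mm.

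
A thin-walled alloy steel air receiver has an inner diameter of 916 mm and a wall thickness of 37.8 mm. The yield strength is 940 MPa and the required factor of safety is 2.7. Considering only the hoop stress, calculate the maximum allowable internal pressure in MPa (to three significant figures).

σ_allow = 940/2.7 = 348.1 MPa.
σ_h = pD/(2t) → p_allow = 2σ_allow t/D = 2×348.1×37.8/916 = 28.73 MPa.

p_allow = 28.7 MPa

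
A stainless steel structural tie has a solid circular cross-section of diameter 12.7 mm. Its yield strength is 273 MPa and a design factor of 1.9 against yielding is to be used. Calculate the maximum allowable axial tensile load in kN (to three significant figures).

F_allow = 18.2 kN

σ_allow = 273/1.9 = 143.7 MPa.
A = πd²/4 = π×12.7²/4 = 126.7 mm².
F_allow = σ_allow × A = 143.7×126.7 = 18200 N.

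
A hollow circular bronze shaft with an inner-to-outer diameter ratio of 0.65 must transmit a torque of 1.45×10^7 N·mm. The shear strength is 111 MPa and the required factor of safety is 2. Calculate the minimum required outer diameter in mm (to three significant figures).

d_o = 117 mm

τ_allow = 111/2 = 55.50 MPa.
For a hollow shaft τ = 16T/[πd_o³(1−k⁴)] with k = 0.65, so 1−k⁴ = 0.8215.
d_o³ = 16T/[π τ_allow (1−k⁴)] = 16×1.4500×10^7/(π×55.50×0.8215) = 1.620×10^6 mm³.
d_o = 117.4 mm.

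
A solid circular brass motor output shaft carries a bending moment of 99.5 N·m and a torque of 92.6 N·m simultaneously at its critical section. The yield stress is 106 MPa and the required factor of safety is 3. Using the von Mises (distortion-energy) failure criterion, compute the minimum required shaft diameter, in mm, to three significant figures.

σ_allow = σ_y/n = 106/3 = 35.33 MPa.
For a solid shaft σ_b = 32M/(πd³) and τ = 16T/(πd³), so the von Mises stress is σ' = (16/πd³)·√(4M²+3T²).
√(4M²+3T²) = √(4×(99500)² + 3×(92600)²) = 255600 N·mm.
d³ = 16×255600/(π×35.33) = 36840 mm³.
d = 33.27 mm.

d = 33.3 mm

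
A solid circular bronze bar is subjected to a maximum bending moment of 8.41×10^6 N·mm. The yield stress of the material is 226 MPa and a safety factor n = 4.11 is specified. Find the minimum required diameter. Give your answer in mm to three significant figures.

d = 116 mm

σ_allow = 226/4.11 = 54.99 MPa.
For a solid circular section σ = 32M/(πd³), so d³ = 32M/(π σ_allow) = 32×8410000/(π×54.99) = 1.558×10^6 mm³.
d = 115.9 mm.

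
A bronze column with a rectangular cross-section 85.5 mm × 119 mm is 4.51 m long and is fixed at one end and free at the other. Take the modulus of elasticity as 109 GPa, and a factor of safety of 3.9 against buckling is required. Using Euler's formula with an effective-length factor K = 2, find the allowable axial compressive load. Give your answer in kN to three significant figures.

Buckling occurs about the weak axis: I_min = h·b³/12 = 119×85.5³/12 = 6.198×10^6 mm⁴ (b = 85.5 mm is the smaller dimension).
Effective length L_e = KL = 2×4.51 m = 9020 mm.
Euler critical load P_cr = π²EI/L_e² = π²×109000×6.198×10^6/9020² = 81960 N.
P_allow = P_cr/n = 81960/3.9 = 21010 N.

P_allow = 21.0 kN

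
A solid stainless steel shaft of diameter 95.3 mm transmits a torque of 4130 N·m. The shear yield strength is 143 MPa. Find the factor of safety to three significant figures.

τ = 16T/(πd³) = 16×4130000/(π×95.3³) = 24.30 MPa.
n = τ_limit/τ = 143/24.30 = 5.884.

n = 5.88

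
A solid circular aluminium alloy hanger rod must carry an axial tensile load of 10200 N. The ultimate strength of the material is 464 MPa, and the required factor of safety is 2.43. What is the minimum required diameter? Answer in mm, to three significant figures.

d = 8.25 mm

Allowable stress σ_allow = 464/2.43 = 190.9 MPa.
Required area A = F/σ_allow = 10200/190.9 = 53.42 mm².
A = πd²/4 → d = √(4A/π) = 8.247 mm.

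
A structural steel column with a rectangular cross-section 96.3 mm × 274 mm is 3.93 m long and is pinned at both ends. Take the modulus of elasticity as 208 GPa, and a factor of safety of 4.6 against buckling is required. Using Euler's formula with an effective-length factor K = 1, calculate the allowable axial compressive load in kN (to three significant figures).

P_allow = 589 kN

Buckling occurs about the weak axis: I_min = h·b³/12 = 274×96.3³/12 = 2.039×10^7 mm⁴ (b = 96.3 mm is the smaller dimension).
Effective length L_e = KL = 1×3.93 m = 3930 mm.
Euler critical load P_cr = π²EI/L_e² = π²×208000×2.039×10^7/3930² = 2.710×10^6 N.
P_allow = P_cr/n = 2.710×10^6/4.6 = 589200 N.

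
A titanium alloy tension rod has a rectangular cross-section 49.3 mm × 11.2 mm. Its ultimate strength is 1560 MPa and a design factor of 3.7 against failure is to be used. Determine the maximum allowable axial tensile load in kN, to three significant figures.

σ_allow = 1560/3.7 = 421.6 MPa.
A = 49.3×11.2 = 552.2 mm².
F_allow = σ_allow × A = 421.6×552.2 = 232800 N.

F_allow = 233 kN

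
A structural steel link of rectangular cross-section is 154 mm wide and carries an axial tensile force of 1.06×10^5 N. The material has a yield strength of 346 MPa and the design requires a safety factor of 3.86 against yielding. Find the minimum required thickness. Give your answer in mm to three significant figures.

t = 7.68 mm

σ_allow = 346/3.86 = 89.64 MPa.
Required area A = F/σ_allow = 106000/89.64 = 1183 mm².
t = A/w = 1183/154 = 7.679 mm.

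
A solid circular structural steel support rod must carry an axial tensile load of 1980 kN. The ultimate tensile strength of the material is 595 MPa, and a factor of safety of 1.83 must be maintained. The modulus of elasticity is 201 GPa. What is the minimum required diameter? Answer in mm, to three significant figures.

d = 88.1 mm

Allowable stress σ_allow = 595/1.83 = 325.1 MPa.
Required area A = F/σ_allow = 1980000/325.1 = 6090 mm².
A = πd²/4 → d = √(4A/π) = 88.06 mm.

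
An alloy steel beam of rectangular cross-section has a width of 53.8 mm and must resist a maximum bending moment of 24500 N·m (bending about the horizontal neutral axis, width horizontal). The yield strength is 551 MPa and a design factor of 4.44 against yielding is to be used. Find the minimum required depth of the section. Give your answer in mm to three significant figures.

h = 148 mm

σ_allow = 551/4.44 = 124.1 MPa.
For a rectangular section σ = 6M/(bh²), so h² = 6M/(b σ_allow) = 6×2.4500×10^7/(53.8×124.1) = 22020 mm².
h = 148.4 mm.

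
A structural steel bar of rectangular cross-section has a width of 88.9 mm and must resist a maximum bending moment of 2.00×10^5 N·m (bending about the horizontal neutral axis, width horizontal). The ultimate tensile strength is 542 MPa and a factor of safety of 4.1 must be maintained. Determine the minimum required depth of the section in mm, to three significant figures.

σ_allow = 542/4.1 = 132.2 MPa.
For a rectangular section σ = 6M/(bh²), so h² = 6M/(b σ_allow) = 6×2.0000×10^8/(88.9×132.2) = 102100 mm².
h = 319.5 mm.

h = 320 mm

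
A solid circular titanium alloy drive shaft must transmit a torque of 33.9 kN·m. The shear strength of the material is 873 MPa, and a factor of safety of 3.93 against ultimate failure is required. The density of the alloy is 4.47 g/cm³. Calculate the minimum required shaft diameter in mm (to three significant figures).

d = 91.9 mm

Allowable shear stress τ_allow = 873/3.93 = 222.1 MPa.
For a solid shaft τ = 16T/(πd³), so d³ = 16T/(π τ_allow) = 16×3.3900×10^7/(π×222.1) = 777200 mm³.
d = (777200)^(1/3) = 91.94 mm.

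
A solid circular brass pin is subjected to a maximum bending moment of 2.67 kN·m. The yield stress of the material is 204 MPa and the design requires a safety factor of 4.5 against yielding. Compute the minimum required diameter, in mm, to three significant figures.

σ_allow = 204/4.5 = 45.33 MPa.
For a solid circular section σ = 32M/(πd³), so d³ = 32M/(π σ_allow) = 32×2670000/(π×45.33) = 599900 mm³.
d = 84.34 mm.

d = 84.3 mm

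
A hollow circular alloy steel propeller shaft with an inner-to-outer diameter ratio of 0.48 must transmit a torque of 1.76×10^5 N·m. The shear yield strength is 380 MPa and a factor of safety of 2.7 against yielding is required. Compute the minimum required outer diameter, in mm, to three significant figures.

τ_allow = 380/2.7 = 140.7 MPa.
For a hollow shaft τ = 16T/[πd_o³(1−k⁴)] with k = 0.48, so 1−k⁴ = 0.9469.
d_o³ = 16T/[π τ_allow (1−k⁴)] = 16×1.7600×10^8/(π×140.7×0.9469) = 6.726×10^6 mm³.
d_o = 188.8 mm.

d_o = 189 mm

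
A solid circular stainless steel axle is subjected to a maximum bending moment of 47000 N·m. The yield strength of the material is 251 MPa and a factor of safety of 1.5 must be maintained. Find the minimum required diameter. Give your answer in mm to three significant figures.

σ_allow = 251/1.5 = 167.3 MPa.
For a solid circular section σ = 32M/(πd³), so d³ = 32M/(π σ_allow) = 32×4.7000×10^7/(π×167.3) = 2.861×10^6 mm³.
d = 142.0 mm.

d = 142 mm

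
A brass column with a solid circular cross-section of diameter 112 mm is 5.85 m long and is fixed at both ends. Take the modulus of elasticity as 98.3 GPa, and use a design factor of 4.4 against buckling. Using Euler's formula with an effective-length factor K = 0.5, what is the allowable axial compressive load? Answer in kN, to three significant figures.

P_allow = 199 kN

I = πd⁴/64 = π×112⁴/64 = 7.724×10^6 mm⁴.
Effective length L_e = KL = 0.5×5.85 m = 2925 mm.
Euler critical load P_cr = π²EI/L_e² = π²×98300×7.724×10^6/2925² = 875900 N.
P_allow = P_cr/n = 875900/4.4 = 199100 N.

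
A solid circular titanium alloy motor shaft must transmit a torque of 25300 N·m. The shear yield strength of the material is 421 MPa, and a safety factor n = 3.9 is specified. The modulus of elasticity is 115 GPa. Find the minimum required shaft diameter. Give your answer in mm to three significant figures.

d = 106 mm

Allowable shear stress τ_allow = 421/3.9 = 107.9 MPa.
For a solid shaft τ = 16T/(πd³), so d³ = 16T/(π τ_allow) = 16×2.5300×10^7/(π×107.9) = 1.194×10^6 mm³.
d = (1.194×10^6)^(1/3) = 106.1 mm.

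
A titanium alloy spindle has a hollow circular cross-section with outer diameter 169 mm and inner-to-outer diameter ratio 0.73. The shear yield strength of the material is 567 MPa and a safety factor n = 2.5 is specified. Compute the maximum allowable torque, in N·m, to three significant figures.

T_allow = 1.54×10^5 N·m

τ_allow = 567/2.5 = 226.8 MPa.
For a hollow shaft T_allow = τ_allow·πd_o³(1−k⁴)/16 with 1−k⁴ = 0.7160, so πd_o³(1−k⁴)/16 = 678600 mm³.
T_allow = 226.8×678600 = 1.539×10^8 N·mm = 153900 N·m.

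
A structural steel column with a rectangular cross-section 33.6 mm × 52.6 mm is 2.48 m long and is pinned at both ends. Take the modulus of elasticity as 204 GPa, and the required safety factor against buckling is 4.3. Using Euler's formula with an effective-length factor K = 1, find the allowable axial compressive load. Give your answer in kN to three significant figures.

P_allow = 12.7 kN

Buckling occurs about the weak axis: I_min = h·b³/12 = 52.6×33.6³/12 = 166300 mm⁴ (b = 33.6 mm is the smaller dimension).
Effective length L_e = KL = 1×2.48 m = 2480 mm.
Euler critical load P_cr = π²EI/L_e² = π²×204000×166300/2480² = 54430 N.
P_allow = P_cr/n = 54430/4.3 = 12660 N.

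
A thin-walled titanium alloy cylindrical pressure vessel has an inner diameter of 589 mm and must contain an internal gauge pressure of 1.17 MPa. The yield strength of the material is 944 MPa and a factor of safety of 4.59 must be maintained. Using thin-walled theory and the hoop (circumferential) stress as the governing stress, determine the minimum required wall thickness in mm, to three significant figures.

t = 1.68 mm

σ_allow = 944/4.59 = 205.7 MPa.
Hoop stress σ_h = pD/(2t), so t = pD/(2σ_allow) = 1.17×589/(2×205.7) = 1.675 mm.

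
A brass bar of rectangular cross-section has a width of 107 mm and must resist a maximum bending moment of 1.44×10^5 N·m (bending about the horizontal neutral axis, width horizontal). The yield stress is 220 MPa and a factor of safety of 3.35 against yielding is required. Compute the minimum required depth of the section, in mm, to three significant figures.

σ_allow = 220/3.35 = 65.67 MPa.
For a rectangular section σ = 6M/(bh²), so h² = 6M/(b σ_allow) = 6×1.4400×10^8/(107×65.67) = 123000 mm².
h = 350.7 mm.

h = 351 mm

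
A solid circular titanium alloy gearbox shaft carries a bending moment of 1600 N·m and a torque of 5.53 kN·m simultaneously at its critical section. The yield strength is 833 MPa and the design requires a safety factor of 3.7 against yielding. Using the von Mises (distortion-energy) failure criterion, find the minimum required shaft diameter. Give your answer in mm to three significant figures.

d = 61.1 mm

σ_allow = σ_y/n = 833/3.7 = 225.1 MPa.
For a solid shaft σ_b = 32M/(πd³) and τ = 16T/(πd³), so the von Mises stress is σ' = (16/πd³)·√(4M²+3T²).
√(4M²+3T²) = √(4×(1.600×10^6)² + 3×(5.530×10^6)²) = 1.010×10^7 N·mm.
d³ = 16×1.010×10^7/(π×225.1) = 228400 mm³.
d = 61.13 mm.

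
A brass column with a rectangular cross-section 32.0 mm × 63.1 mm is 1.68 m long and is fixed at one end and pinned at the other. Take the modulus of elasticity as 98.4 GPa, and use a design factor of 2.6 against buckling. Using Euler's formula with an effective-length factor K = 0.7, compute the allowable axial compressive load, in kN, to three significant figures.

Buckling occurs about the weak axis: I_min = h·b³/12 = 63.1×32.0³/12 = 172300 mm⁴ (b = 32.0 mm is the smaller dimension).
Effective length L_e = KL = 0.7×1.68 m = 1176 mm.
Euler critical load P_cr = π²EI/L_e² = π²×98400×172300/1176² = 121000 N.
P_allow = P_cr/n = 121000/2.6 = 46540 N.

P_allow = 46.5 kN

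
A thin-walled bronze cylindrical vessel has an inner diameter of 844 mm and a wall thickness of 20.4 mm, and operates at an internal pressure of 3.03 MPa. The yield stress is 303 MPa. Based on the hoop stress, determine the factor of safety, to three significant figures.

n = 4.83

σ_h = pD/(2t) = 3.03×844/(2×20.4) = 62.68 MPa.
n = 303/62.68 = 4.834.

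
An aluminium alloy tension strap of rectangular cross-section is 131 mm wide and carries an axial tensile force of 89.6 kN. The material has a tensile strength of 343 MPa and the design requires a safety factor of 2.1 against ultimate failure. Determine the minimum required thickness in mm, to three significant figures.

t = 4.19 mm

σ_allow = 343/2.1 = 163.3 MPa.
Required area A = F/σ_allow = 89600/163.3 = 548.6 mm².
t = A/w = 548.6/131 = 4.188 mm.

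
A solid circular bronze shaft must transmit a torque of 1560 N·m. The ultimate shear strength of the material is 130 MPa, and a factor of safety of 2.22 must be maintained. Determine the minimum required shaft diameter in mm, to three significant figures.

Allowable shear stress τ_allow = 130/2.22 = 58.56 MPa.
For a solid shaft τ = 16T/(πd³), so d³ = 16T/(π τ_allow) = 16×1560000/(π×58.56) = 135700 mm³.
d = (135700)^(1/3) = 51.38 mm.

d = 51.4 mm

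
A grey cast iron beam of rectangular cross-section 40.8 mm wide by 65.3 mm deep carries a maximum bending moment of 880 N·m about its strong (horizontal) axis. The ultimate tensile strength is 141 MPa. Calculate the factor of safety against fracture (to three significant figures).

n = 4.65

Section modulus S = bh²/6 = 40.8×65.3²/6 = 29000 mm³.
σ = M/S = 880000/29000 = 30.35 MPa.
n = 141/30.35 = 4.646.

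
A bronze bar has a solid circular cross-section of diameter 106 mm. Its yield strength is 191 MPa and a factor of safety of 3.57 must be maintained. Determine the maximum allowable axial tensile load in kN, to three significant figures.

F_allow = 472 kN

σ_allow = 191/3.57 = 53.50 MPa.
A = πd²/4 = π×106²/4 = 8825 mm².
F_allow = σ_allow × A = 53.50×8825 = 472100 N.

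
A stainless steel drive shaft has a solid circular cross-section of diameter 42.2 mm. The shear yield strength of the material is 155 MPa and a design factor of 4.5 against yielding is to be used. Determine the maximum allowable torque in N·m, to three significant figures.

T_allow = 508 N·m

τ_allow = 155/4.5 = 34.44 MPa.
For a solid shaft T_allow = τ_allow·πd³/16; πd³/16 = π×42.2³/16 = 14760 mm³.
T_allow = 34.44×14760 = 508300 N·mm = 508.3 N·m.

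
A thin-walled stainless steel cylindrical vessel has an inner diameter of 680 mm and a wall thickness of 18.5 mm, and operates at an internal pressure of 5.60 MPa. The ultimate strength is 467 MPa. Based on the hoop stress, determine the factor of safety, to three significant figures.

n = 4.54

σ_h = pD/(2t) = 5.60×680/(2×18.5) = 102.9 MPa.
n = 467/102.9 = 4.538.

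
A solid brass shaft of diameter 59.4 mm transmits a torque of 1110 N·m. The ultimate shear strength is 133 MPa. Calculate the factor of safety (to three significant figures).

τ = 16T/(πd³) = 16×1110000/(π×59.4³) = 26.97 MPa.
n = τ_limit/τ = 133/26.97 = 4.931.

n = 4.93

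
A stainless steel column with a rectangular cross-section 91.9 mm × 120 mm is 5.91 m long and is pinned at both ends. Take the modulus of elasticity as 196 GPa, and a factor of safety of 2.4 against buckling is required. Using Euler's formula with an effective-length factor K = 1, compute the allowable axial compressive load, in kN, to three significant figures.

P_allow = 179 kN

Buckling occurs about the weak axis: I_min = h·b³/12 = 120×91.9³/12 = 7.762×10^6 mm⁴ (b = 91.9 mm is the smaller dimension).
Effective length L_e = KL = 1×5.91 m = 5910 mm.
Euler critical load P_cr = π²EI/L_e² = π²×196000×7.762×10^6/5910² = 429900 N.
P_allow = P_cr/n = 429900/2.4 = 179100 N.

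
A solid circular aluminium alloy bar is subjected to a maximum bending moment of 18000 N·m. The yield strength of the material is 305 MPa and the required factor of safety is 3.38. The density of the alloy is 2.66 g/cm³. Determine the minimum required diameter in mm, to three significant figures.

σ_allow = 305/3.38 = 90.24 MPa.
For a solid circular section σ = 32M/(πd³), so d³ = 32M/(π σ_allow) = 32×1.8000×10^7/(π×90.24) = 2.032×10^6 mm³.
d = 126.7 mm.

d = 127 mm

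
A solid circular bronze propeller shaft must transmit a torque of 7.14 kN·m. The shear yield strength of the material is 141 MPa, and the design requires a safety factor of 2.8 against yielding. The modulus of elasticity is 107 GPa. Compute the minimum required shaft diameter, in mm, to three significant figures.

d = 89.7 mm

Allowable shear stress τ_allow = 141/2.8 = 50.36 MPa.
For a solid shaft τ = 16T/(πd³), so d³ = 16T/(π τ_allow) = 16×7140000/(π×50.36) = 722100 mm³.
d = (722100)^(1/3) = 89.72 mm.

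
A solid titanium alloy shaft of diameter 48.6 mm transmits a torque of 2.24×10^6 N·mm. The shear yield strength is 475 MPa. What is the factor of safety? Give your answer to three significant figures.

τ = 16T/(πd³) = 16×2240000/(π×48.6³) = 99.38 MPa.
n = τ_limit/τ = 475/99.38 = 4.780.

n = 4.78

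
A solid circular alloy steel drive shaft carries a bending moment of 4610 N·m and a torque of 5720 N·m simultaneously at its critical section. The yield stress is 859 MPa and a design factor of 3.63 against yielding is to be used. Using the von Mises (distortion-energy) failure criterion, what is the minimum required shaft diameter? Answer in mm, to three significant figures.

σ_allow = σ_y/n = 859/3.63 = 236.6 MPa.
For a solid shaft σ_b = 32M/(πd³) and τ = 16T/(πd³), so the von Mises stress is σ' = (16/πd³)·√(4M²+3T²).
√(4M²+3T²) = √(4×(4.610×10^6)² + 3×(5.720×10^6)²) = 1.353×10^7 N·mm.
d³ = 16×1.353×10^7/(π×236.6) = 291300 mm³.
d = 66.29 mm.

d = 66.3 mm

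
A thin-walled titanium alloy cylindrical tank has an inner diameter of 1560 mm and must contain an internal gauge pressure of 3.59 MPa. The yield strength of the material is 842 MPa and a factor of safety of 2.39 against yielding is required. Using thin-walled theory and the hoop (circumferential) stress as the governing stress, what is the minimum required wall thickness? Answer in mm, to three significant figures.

t = 7.95 mm

σ_allow = 842/2.39 = 352.3 MPa.
Hoop stress σ_h = pD/(2t), so t = pD/(2σ_allow) = 3.59×1560/(2×352.3) = 7.948 mm.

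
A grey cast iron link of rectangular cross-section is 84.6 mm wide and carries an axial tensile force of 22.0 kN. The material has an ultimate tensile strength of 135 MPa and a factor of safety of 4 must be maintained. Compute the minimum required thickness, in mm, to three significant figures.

t = 7.71 mm

σ_allow = 135/4 = 33.75 MPa.
Required area A = F/σ_allow = 22000/33.75 = 651.9 mm².
t = A/w = 651.9/84.6 = 7.705 mm.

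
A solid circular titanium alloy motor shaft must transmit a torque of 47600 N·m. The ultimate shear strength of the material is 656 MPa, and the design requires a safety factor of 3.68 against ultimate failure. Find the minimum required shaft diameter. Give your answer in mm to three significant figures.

Allowable shear stress τ_allow = 656/3.68 = 178.3 MPa.
For a solid shaft τ = 16T/(πd³), so d³ = 16T/(π τ_allow) = 16×4.7600×10^7/(π×178.3) = 1.360×10^6 mm³.
d = (1.360×10^6)^(1/3) = 110.8 mm.

d = 111 mm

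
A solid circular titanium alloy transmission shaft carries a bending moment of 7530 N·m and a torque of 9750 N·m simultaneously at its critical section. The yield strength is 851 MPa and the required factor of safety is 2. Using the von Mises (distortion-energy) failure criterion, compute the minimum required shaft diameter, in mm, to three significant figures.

d = 64.7 mm

σ_allow = σ_y/n = 851/2 = 425.5 MPa.
For a solid shaft σ_b = 32M/(πd³) and τ = 16T/(πd³), so the von Mises stress is σ' = (16/πd³)·√(4M²+3T²).
√(4M²+3T²) = √(4×(7.530×10^6)² + 3×(9.750×10^6)²) = 2.263×10^7 N·mm.
d³ = 16×2.263×10^7/(π×425.5) = 270800 mm³.
d = 64.70 mm.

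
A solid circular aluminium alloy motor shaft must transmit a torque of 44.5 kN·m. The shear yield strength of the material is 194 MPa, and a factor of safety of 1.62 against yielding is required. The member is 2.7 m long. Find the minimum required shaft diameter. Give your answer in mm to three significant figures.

Allowable shear stress τ_allow = 194/1.62 = 119.8 MPa.
For a solid shaft τ = 16T/(πd³), so d³ = 16T/(π τ_allow) = 16×4.4500×10^7/(π×119.8) = 1.893×10^6 mm³.
d = (1.893×10^6)^(1/3) = 123.7 mm.

d = 124 mm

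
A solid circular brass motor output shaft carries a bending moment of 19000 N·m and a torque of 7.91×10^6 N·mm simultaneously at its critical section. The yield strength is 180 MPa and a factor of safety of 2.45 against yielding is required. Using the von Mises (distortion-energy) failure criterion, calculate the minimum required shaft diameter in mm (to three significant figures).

σ_allow = σ_y/n = 180/2.45 = 73.47 MPa.
For a solid shaft σ_b = 32M/(πd³) and τ = 16T/(πd³), so the von Mises stress is σ' = (16/πd³)·√(4M²+3T²).
√(4M²+3T²) = √(4×(1.900×10^7)² + 3×(7.910×10^6)²) = 4.039×10^7 N·mm.
d³ = 16×4.039×10^7/(π×73.47) = 2.800×10^6 mm³.
d = 140.9 mm.

d = 141 mm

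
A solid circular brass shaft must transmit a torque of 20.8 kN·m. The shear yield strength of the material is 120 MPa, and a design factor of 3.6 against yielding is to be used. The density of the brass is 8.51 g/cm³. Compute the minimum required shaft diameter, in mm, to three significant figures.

d = 147 mm

Allowable shear stress τ_allow = 120/3.6 = 33.33 MPa.
For a solid shaft τ = 16T/(πd³), so d³ = 16T/(π τ_allow) = 16×2.0800×10^7/(π×33.33) = 3.178×10^6 mm³.
d = (3.178×10^6)^(1/3) = 147.0 mm.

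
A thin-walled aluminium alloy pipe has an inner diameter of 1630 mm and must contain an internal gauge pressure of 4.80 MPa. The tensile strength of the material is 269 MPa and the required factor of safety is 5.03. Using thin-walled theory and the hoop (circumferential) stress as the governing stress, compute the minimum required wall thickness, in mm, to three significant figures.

σ_allow = 269/5.03 = 53.48 MPa.
Hoop stress σ_h = pD/(2t), so t = pD/(2σ_allow) = 4.80×1630/(2×53.48) = 73.15 mm.

t = 73.2 mm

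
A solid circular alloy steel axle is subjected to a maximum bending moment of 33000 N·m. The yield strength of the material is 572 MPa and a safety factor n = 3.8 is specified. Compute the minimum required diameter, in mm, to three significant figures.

d = 131 mm

σ_allow = 572/3.8 = 150.5 MPa.
For a solid circular section σ = 32M/(πd³), so d³ = 32M/(π σ_allow) = 32×3.3000×10^7/(π×150.5) = 2.233×10^6 mm³.
d = 130.7 mm.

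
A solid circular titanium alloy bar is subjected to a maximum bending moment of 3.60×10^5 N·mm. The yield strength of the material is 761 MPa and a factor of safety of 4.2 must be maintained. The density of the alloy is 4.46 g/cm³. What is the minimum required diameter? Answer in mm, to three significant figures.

d = 27.3 mm

σ_allow = 761/4.2 = 181.2 MPa.
For a solid circular section σ = 32M/(πd³), so d³ = 32M/(π σ_allow) = 32×360000/(π×181.2) = 20240 mm³.
d = 27.25 mm.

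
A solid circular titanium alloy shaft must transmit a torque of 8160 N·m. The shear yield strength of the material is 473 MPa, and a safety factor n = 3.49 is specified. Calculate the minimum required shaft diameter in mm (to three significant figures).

d = 67.4 mm

Allowable shear stress τ_allow = 473/3.49 = 135.5 MPa.
For a solid shaft τ = 16T/(πd³), so d³ = 16T/(π τ_allow) = 16×8160000/(π×135.5) = 306600 mm³.
d = (306600)^(1/3) = 67.43 mm.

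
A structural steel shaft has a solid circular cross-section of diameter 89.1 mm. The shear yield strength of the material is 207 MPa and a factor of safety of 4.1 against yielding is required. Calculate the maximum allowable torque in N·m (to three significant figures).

T_allow = 7010 N·m

τ_allow = 207/4.1 = 50.49 MPa.
For a solid shaft T_allow = τ_allow·πd³/16; πd³/16 = π×89.1³/16 = 138900 mm³.
T_allow = 50.49×138900 = 7.012×10^6 N·mm = 7012 N·m.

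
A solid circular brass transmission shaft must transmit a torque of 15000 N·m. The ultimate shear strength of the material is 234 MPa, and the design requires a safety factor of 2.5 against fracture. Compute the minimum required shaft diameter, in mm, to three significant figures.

Allowable shear stress τ_allow = 234/2.5 = 93.60 MPa.
For a solid shaft τ = 16T/(πd³), so d³ = 16T/(π τ_allow) = 16×1.5000×10^7/(π×93.60) = 816200 mm³.
d = (816200)^(1/3) = 93.45 mm.

d = 93.5 mm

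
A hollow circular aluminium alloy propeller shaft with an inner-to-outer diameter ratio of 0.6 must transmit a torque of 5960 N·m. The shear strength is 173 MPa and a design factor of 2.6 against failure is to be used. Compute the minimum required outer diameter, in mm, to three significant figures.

τ_allow = 173/2.6 = 66.54 MPa.
For a hollow shaft τ = 16T/[πd_o³(1−k⁴)] with k = 0.6, so 1−k⁴ = 0.8704.
d_o³ = 16T/[π τ_allow (1−k⁴)] = 16×5960000/(π×66.54×0.8704) = 524100 mm³.
d_o = 80.63 mm.

d_o = 80.6 mm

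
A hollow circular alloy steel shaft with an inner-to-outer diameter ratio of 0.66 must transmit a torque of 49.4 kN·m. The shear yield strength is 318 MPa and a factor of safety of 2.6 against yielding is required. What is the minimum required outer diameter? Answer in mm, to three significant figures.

τ_allow = 318/2.6 = 122.3 MPa.
For a hollow shaft τ = 16T/[πd_o³(1−k⁴)] with k = 0.66, so 1−k⁴ = 0.8103.
d_o³ = 16T/[π τ_allow (1−k⁴)] = 16×4.9400×10^7/(π×122.3×0.8103) = 2.539×10^6 mm³.
d_o = 136.4 mm.

d_o = 136 mm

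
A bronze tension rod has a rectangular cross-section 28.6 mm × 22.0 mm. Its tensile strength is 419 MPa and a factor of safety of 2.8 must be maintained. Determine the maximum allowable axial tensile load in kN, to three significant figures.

σ_allow = 419/2.8 = 149.6 MPa.
A = 28.6×22.0 = 629.2 mm².
F_allow = σ_allow × A = 149.6×629.2 = 94160 N.

F_allow = 94.2 kN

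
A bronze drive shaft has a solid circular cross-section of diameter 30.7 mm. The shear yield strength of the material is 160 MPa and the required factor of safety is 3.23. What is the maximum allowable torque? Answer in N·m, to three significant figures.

T_allow = 281 N·m

τ_allow = 160/3.23 = 49.54 MPa.
For a solid shaft T_allow = τ_allow·πd³/16; πd³/16 = π×30.7³/16 = 5681 mm³.
T_allow = 49.54×5681 = 281400 N·mm = 281.4 N·m.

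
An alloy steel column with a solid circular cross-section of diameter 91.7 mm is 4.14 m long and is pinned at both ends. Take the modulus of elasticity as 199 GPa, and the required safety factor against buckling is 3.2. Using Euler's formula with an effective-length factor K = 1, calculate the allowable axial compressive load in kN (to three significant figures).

P_allow = 124 kN

I = πd⁴/64 = π×91.7⁴/64 = 3.471×10^6 mm⁴.
Effective length L_e = KL = 1×4.14 m = 4140 mm.
Euler critical load P_cr = π²EI/L_e² = π²×199000×3.471×10^6/4140² = 397700 N.
P_allow = P_cr/n = 397700/3.2 = 124300 N.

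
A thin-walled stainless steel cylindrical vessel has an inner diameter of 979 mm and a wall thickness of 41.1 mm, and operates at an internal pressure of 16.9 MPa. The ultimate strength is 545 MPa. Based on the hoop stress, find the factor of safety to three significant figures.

σ_h = pD/(2t) = 16.9×979/(2×41.1) = 201.3 MPa.
n = 545/201.3 = 2.708.

n = 2.71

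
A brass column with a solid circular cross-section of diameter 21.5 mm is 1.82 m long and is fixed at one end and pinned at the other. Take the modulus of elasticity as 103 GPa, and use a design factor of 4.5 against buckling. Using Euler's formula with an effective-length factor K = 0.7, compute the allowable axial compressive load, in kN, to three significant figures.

P_allow = 1.46 kN

I = πd⁴/64 = π×21.5⁴/64 = 10490 mm⁴.
Effective length L_e = KL = 0.7×1.82 m = 1274 mm.
Euler critical load P_cr = π²EI/L_e² = π²×103000×10490/1274² = 6569 N.
P_allow = P_cr/n = 6569/4.5 = 1460 N.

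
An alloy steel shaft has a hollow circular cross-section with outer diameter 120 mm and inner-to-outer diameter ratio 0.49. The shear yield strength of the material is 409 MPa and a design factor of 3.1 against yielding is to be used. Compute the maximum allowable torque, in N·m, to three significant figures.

T_allow = 42200 N·m

τ_allow = 409/3.1 = 131.9 MPa.
For a hollow shaft T_allow = τ_allow·πd_o³(1−k⁴)/16 with 1−k⁴ = 0.9424, so πd_o³(1−k⁴)/16 = 319700 mm³.
T_allow = 131.9×319700 = 4.218×10^7 N·mm = 42180 N·m.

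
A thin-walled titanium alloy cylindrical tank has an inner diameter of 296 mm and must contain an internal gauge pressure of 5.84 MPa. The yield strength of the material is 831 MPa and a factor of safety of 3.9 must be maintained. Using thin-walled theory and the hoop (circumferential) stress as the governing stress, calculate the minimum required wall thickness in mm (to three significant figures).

σ_allow = 831/3.9 = 213.1 MPa.
Hoop stress σ_h = pD/(2t), so t = pD/(2σ_allow) = 5.84×296/(2×213.1) = 4.056 mm.

t = 4.06 mm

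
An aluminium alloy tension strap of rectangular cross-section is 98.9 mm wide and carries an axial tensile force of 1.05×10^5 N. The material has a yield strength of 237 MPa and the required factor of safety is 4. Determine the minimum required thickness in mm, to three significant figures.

σ_allow = 237/4 = 59.25 MPa.
Required area A = F/σ_allow = 105000/59.25 = 1772 mm².
t = A/w = 1772/98.9 = 17.92 mm.

t = 17.9 mm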